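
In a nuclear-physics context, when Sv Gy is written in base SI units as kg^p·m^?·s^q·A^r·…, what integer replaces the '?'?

4

Sv = m²·s⁻².
Gy = m²·s⁻².
Combining: Sv·Gy = (m²·s⁻²) · (m²·s⁻²) = m⁴·s⁻⁴.
The exponent of m is 4.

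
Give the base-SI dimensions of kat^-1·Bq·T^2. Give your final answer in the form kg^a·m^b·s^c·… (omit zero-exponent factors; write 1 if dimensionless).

kg²·s⁻⁴·A⁻²·mol⁻¹

kat = mol/s = s⁻¹·mol (catalytic activity).
So kat⁻¹ = s·mol⁻¹.
Bq = 1/s = s⁻¹ (activity is decays per second).
T = Wb/m² (flux density = flux per area),
    = kg·s⁻²·A⁻¹.
So T² = kg²·s⁻⁴·A⁻².
Combining: kat⁻¹·Bq·T² = (s·mol⁻¹) · s⁻¹ · (kg²·s⁻⁴·A⁻²) = kg²·s⁻⁴·A⁻²·mol⁻¹.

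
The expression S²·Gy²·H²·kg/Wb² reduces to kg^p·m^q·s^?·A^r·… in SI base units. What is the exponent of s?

2

S = kg⁻¹·m⁻²·s³·A².
So S² = kg⁻²·m⁻⁴·s⁶·A⁴.
Wb = kg·m²·s⁻²·A⁻¹.
So Wb⁻² = kg⁻²·m⁻⁴·s⁴·A².
Gy = m²·s⁻².
So Gy² = m⁴·s⁻⁴.
H = kg·m²·s⁻²·A⁻².
So H² = kg²·m⁴·s⁻⁴·A⁻⁴.
Combining: S²·Wb⁻²·Gy²·H²·kg = (kg⁻²·m⁻⁴·s⁶·A⁴) · (kg⁻²·m⁻⁴·s⁴·A²) · (m⁴·s⁻⁴) · (kg²·m⁴·s⁻⁴·A⁻⁴) · kg = kg⁻¹·s²·A².
The exponent of s is 2.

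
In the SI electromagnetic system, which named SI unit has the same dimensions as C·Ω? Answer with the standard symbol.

Wb

C = A·s = s·A (charge = current × time).
Ω = V/A (resistance = voltage per current),
    = kg·m²·s⁻³·A⁻².
Combining: C·Ω = (s·A) · (kg·m²·s⁻³·A⁻²) = kg·m²·s⁻²·A⁻¹.
kg·m²·s⁻²·A⁻¹ is the base-SI form of the weber.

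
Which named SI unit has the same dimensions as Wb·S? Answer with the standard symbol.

Wb = kg·m²·s⁻²·A⁻¹.
S = kg⁻¹·m⁻²·s³·A².
Combining: Wb·S = (kg·m²·s⁻²·A⁻¹) · (kg⁻¹·m⁻²·s³·A²) = s·A.
s·A is the base-SI form of the coulomb.

C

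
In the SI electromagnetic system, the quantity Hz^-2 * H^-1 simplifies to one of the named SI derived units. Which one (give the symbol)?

F

Hz = 1/s = s⁻¹ (frequency is cycles per second).
So Hz⁻² = s².
H = Wb/A (inductance = flux per current),
    = kg·m²·s⁻²·A⁻².
So H⁻¹ = kg⁻¹·m⁻²·s²·A².
Combining: Hz⁻²·H⁻¹ = s² · (kg⁻¹·m⁻²·s²·A²) = kg⁻¹·m⁻²·s⁴·A².
kg⁻¹·m⁻²·s⁴·A² is the base-SI form of the farad.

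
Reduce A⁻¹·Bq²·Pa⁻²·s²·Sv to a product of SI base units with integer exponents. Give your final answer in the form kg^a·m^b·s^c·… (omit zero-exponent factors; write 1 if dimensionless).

kg⁻²·m⁴·s²·A⁻¹

Bq = s⁻¹.
So Bq² = s⁻².
Pa = kg·m⁻¹·s⁻².
So Pa⁻² = kg⁻²·m²·s⁴.
Sv = m²·s⁻².
Combining: A⁻¹·Bq²·Pa⁻²·s²·Sv = A⁻¹ · s⁻² · (kg⁻²·m²·s⁴) · s² · (m²·s⁻²) = kg⁻²·m⁴·s²·A⁻¹.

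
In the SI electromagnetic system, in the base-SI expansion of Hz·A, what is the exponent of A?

1

Hz = s⁻¹.
Combining: Hz·A = s⁻¹ · A = s⁻¹·A.
The exponent of A is 1.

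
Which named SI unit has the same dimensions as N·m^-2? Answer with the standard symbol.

N = kg·m/s² = kg·m·s⁻² (force = mass × acceleration).
Combining: N·m⁻² = (kg·m·s⁻²) · m⁻² = kg·m⁻¹·s⁻².
kg·m⁻¹·s⁻² is the base-SI form of the pascal.

Pa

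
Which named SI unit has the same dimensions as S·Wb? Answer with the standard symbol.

S = 1/Ω (conductance is reciprocal resistance),
    = kg⁻¹·m⁻²·s³·A².
Wb = V·s (flux: a volt is a weber per second),
    = kg·m²·s⁻²·A⁻¹.
Combining: S·Wb = (kg⁻¹·m⁻²·s³·A²) · (kg·m²·s⁻²·A⁻¹) = s·A.
s·A is the base-SI form of the coulomb.

C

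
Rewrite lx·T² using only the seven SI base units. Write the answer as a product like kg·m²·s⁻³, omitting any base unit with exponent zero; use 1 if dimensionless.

kg²·m⁻²·s⁻⁴·A⁻²·cd

lx = m⁻²·cd.
T = kg·s⁻²·A⁻¹.
So T² = kg²·s⁻⁴·A⁻².
Combining: lx·T² = (m⁻²·cd) · (kg²·s⁻⁴·A⁻²) = kg²·m⁻²·s⁻⁴·A⁻²·cd.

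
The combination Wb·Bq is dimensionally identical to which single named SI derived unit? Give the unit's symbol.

V

Wb = V·s (flux: a volt is a weber per second),
    = kg·m²·s⁻²·A⁻¹.
Bq = 1/s = s⁻¹ (activity is decays per second).
Combining: Wb·Bq = (kg·m²·s⁻²·A⁻¹) · s⁻¹ = kg·m²·s⁻³·A⁻¹.
kg·m²·s⁻³·A⁻¹ is the base-SI form of the volt.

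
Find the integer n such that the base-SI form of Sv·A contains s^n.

-2

Sv = J/kg (equivalent dose = energy per mass),
    = m²·s⁻².
Combining: Sv·A = (m²·s⁻²) · A = m²·s⁻²·A.
The exponent of s is -2.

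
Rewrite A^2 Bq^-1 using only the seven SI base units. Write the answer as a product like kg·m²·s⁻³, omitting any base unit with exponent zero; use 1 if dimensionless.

Bq = s⁻¹.
So Bq⁻¹ = s.
Combining: A²·Bq⁻¹ = A² · s = s·A².

s·A²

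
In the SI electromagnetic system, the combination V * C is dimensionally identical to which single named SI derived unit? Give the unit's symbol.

V = W/A (potential = power per current),
    = kg·m²·s⁻³·A⁻¹.
C = A·s = s·A (charge = current × time).
Combining: V·C = (kg·m²·s⁻³·A⁻¹) · (s·A) = kg·m²·s⁻².
kg·m²·s⁻² is the base-SI form of the joule.

J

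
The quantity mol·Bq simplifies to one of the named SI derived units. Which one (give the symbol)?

kat

Bq = s⁻¹.
Combining: mol·Bq = mol · s⁻¹ = s⁻¹·mol.
s⁻¹·mol is the base-SI form of the katal.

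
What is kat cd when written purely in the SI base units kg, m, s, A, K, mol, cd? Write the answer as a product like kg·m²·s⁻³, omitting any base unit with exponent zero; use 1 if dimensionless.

kat = mol/s = s⁻¹·mol (catalytic activity).
Combining: kat·cd = (s⁻¹·mol) · cd = s⁻¹·mol·cd.

s⁻¹·mol·cd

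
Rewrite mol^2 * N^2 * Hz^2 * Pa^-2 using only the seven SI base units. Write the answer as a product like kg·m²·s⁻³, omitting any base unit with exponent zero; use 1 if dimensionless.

m⁴·s⁻²·mol²

N = kg·m·s⁻².
So N² = kg²·m²·s⁻⁴.
Hz = s⁻¹.
So Hz² = s⁻².
Pa = kg·m⁻¹·s⁻².
So Pa⁻² = kg⁻²·m²·s⁴.
Combining: mol²·N²·Hz²·Pa⁻² = mol² · (kg²·m²·s⁻⁴) · s⁻² · (kg⁻²·m²·s⁴) = m⁴·s⁻²·mol².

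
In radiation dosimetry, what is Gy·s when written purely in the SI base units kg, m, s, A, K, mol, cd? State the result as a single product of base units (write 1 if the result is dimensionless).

Gy = J/kg (absorbed dose = energy per mass),
    = m²·s⁻².
Combining: Gy·s = (m²·s⁻²) · s = m²·s⁻¹.

m²·s⁻¹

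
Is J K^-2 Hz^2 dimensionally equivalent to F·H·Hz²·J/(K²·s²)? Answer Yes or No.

Left side:
  J = N·m (work = force × distance),
      = kg·m²·s⁻².
  Hz = 1/s = s⁻¹ (frequency is cycles per second).
  So Hz² = s⁻².
  Combining: J·K⁻²·Hz² = (kg·m²·s⁻²) · K⁻² · s⁻² = kg·m²·s⁻⁴·K⁻².
Right side:
  F = kg⁻¹·m⁻²·s⁴·A².
  H = kg·m²·s⁻²·A⁻².
  Hz = s⁻¹.
  So Hz² = s⁻².
  J = kg·m²·s⁻².
  Combining: F·K⁻²·H·s⁻²·Hz²·J = (kg⁻¹·m⁻²·s⁴·A²) · K⁻² · (kg·m²·s⁻²·A⁻²) · s⁻² · s⁻² · (kg·m²·s⁻²) = kg·m²·s⁻⁴·K⁻².
Both reduce to kg·m²·s⁻⁴·K⁻².

Yes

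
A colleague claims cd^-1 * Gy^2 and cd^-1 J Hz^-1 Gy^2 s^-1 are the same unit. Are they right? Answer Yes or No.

No

Left side:
  Gy = m²·s⁻².
  So Gy² = m⁴·s⁻⁴.
  Combining: cd⁻¹·Gy² = cd⁻¹ · (m⁴·s⁻⁴) = m⁴·s⁻⁴·cd⁻¹.
Right side:
  J = kg·m²·s⁻².
  Hz = s⁻¹.
  So Hz⁻¹ = s.
  Gy = m²·s⁻².
  So Gy² = m⁴·s⁻⁴.
  Combining: cd⁻¹·J·Hz⁻¹·Gy²·s⁻¹ = cd⁻¹ · (kg·m²·s⁻²) · s · (m⁴·s⁻⁴) · s⁻¹ = kg·m⁶·s⁻⁶·cd⁻¹.
Left is m⁴·s⁻⁴·cd⁻¹; right is kg·m⁶·s⁻⁶·cd⁻¹ — different.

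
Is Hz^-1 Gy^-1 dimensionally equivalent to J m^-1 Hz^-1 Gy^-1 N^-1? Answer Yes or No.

Left side:
  Hz = 1/s = s⁻¹ (frequency is cycles per second).
  So Hz⁻¹ = s.
  Gy = J/kg (absorbed dose = energy per mass),
      = m²·s⁻².
  So Gy⁻¹ = m⁻²·s².
  Combining: Hz⁻¹·Gy⁻¹ = s · (m⁻²·s²) = m⁻²·s³.
Right side:
  J = N·m (work = force × distance),
      = kg·m²·s⁻².
  Hz = 1/s = s⁻¹ (frequency is cycles per second).
  So Hz⁻¹ = s.
  Gy = J/kg (absorbed dose = energy per mass),
      = m²·s⁻².
  So Gy⁻¹ = m⁻²·s².
  N = kg·m/s² = kg·m·s⁻² (force = mass × acceleration).
  So N⁻¹ = kg⁻¹·m⁻¹·s².
  Combining: J·m⁻¹·Hz⁻¹·Gy⁻¹·N⁻¹ = (kg·m²·s⁻²) · m⁻¹ · s · (m⁻²·s²) · (kg⁻¹·m⁻¹·s²) = m⁻²·s³.
Both reduce to m⁻²·s³.

Yes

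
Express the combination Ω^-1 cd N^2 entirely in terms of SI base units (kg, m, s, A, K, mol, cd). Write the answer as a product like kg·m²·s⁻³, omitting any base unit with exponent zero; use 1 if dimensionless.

kg·s⁻¹·A²·cd

Ω = V/A (resistance = voltage per current),
    = kg·m²·s⁻³·A⁻².
So Ω⁻¹ = kg⁻¹·m⁻²·s³·A².
N = kg·m/s² = kg·m·s⁻² (force = mass × acceleration).
So N² = kg²·m²·s⁻⁴.
Combining: Ω⁻¹·cd·N² = (kg⁻¹·m⁻²·s³·A²) · cd · (kg²·m²·s⁻⁴) = kg·s⁻¹·A²·cd.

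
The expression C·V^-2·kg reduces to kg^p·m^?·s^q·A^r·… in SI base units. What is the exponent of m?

C = A·s = s·A (charge = current × time).
V = W/A (potential = power per current),
    = kg·m²·s⁻³·A⁻¹.
So V⁻² = kg⁻²·m⁻⁴·s⁶·A².
Combining: C·V⁻²·kg = (s·A) · (kg⁻²·m⁻⁴·s⁶·A²) · kg = kg⁻¹·m⁻⁴·s⁷·A³.
The exponent of m is -4.

-4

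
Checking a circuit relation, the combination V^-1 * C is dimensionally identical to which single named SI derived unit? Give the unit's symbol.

F

V = kg·m²·s⁻³·A⁻¹.
So V⁻¹ = kg⁻¹·m⁻²·s³·A.
C = s·A.
Combining: V⁻¹·C = (kg⁻¹·m⁻²·s³·A) · (s·A) = kg⁻¹·m⁻²·s⁴·A².
kg⁻¹·m⁻²·s⁴·A² is the base-SI form of the farad.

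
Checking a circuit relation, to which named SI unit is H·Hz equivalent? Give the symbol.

Ω

H = Wb/A (inductance = flux per current),
    = kg·m²·s⁻²·A⁻².
Hz = 1/s = s⁻¹ (frequency is cycles per second).
Combining: H·Hz = (kg·m²·s⁻²·A⁻²) · s⁻¹ = kg·m²·s⁻³·A⁻².
kg·m²·s⁻³·A⁻² is the base-SI form of the ohm.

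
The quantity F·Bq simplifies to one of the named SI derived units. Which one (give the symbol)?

F = C/V (capacitance = charge per voltage),
    = A·s/(kg·m²·s⁻³·A⁻¹) (substituting C and V),
    = kg⁻¹·m⁻²·s⁴·A².
Bq = 1/s = s⁻¹ (activity is decays per second).
Combining: F·Bq = (kg⁻¹·m⁻²·s⁴·A²) · s⁻¹ = kg⁻¹·m⁻²·s³·A².
kg⁻¹·m⁻²·s³·A² is the base-SI form of the siemens.

S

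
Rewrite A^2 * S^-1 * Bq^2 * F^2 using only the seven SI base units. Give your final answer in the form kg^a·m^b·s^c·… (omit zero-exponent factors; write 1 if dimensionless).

S = kg⁻¹·m⁻²·s³·A².
So S⁻¹ = kg·m²·s⁻³·A⁻².
Bq = s⁻¹.
So Bq² = s⁻².
F = kg⁻¹·m⁻²·s⁴·A².
So F² = kg⁻²·m⁻⁴·s⁸·A⁴.
Combining: A²·S⁻¹·Bq²·F² = A² · (kg·m²·s⁻³·A⁻²) · s⁻² · (kg⁻²·m⁻⁴·s⁸·A⁴) = kg⁻¹·m⁻²·s³·A⁴.

kg⁻¹·m⁻²·s³·A⁴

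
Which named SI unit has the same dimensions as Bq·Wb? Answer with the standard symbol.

Bq = 1/s = s⁻¹ (activity is decays per second).
Wb = V·s (flux: a volt is a weber per second),
    = kg·m²·s⁻²·A⁻¹.
Combining: Bq·Wb = s⁻¹ · (kg·m²·s⁻²·A⁻¹) = kg·m²·s⁻³·A⁻¹.
kg·m²·s⁻³·A⁻¹ is the base-SI form of the volt.

V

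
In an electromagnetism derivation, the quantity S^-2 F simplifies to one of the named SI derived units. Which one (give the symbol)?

H

S = kg⁻¹·m⁻²·s³·A².
So S⁻² = kg²·m⁴·s⁻⁶·A⁻⁴.
F = kg⁻¹·m⁻²·s⁴·A².
Combining: S⁻²·F = (kg²·m⁴·s⁻⁶·A⁻⁴) · (kg⁻¹·m⁻²·s⁴·A²) = kg·m²·s⁻²·A⁻².
kg·m²·s⁻²·A⁻² is the base-SI form of the henry.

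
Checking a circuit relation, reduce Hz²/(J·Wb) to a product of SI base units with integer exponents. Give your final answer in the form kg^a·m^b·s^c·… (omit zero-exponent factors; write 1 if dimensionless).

J = kg·m²·s⁻².
So J⁻¹ = kg⁻¹·m⁻²·s².
Wb = kg·m²·s⁻²·A⁻¹.
So Wb⁻¹ = kg⁻¹·m⁻²·s²·A.
Hz = s⁻¹.
So Hz² = s⁻².
Combining: J⁻¹·Wb⁻¹·Hz² = (kg⁻¹·m⁻²·s²) · (kg⁻¹·m⁻²·s²·A) · s⁻² = kg⁻²·m⁻⁴·s²·A.

kg⁻²·m⁻⁴·s²·A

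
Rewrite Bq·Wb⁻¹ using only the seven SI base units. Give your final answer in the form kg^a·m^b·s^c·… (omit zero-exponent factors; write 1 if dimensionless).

Bq = s⁻¹.
Wb = kg·m²·s⁻²·A⁻¹.
So Wb⁻¹ = kg⁻¹·m⁻²·s²·A.
Combining: Bq·Wb⁻¹ = s⁻¹ · (kg⁻¹·m⁻²·s²·A) = kg⁻¹·m⁻²·s·A.

kg⁻¹·m⁻²·s·A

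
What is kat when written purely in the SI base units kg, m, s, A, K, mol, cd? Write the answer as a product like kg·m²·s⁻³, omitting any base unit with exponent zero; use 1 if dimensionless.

kat = s⁻¹·mol.

s⁻¹·mol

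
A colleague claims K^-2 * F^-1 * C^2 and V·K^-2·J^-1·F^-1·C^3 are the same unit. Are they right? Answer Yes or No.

Yes

Left side:
  F = C/V (capacitance = charge per voltage),
      = A·s/(kg·m²·s⁻³·A⁻¹) (substituting C and V),
      = kg⁻¹·m⁻²·s⁴·A².
  So F⁻¹ = kg·m²·s⁻⁴·A⁻².
  C = A·s = s·A (charge = current × time).
  So C² = s²·A².
  Combining: K⁻²·F⁻¹·C² = K⁻² · (kg·m²·s⁻⁴·A⁻²) · (s²·A²) = kg·m²·s⁻²·K⁻².
Right side:
  V = kg·m²·s⁻³·A⁻¹.
  J = kg·m²·s⁻².
  So J⁻¹ = kg⁻¹·m⁻²·s².
  F = kg⁻¹·m⁻²·s⁴·A².
  So F⁻¹ = kg·m²·s⁻⁴·A⁻².
  C = s·A.
  So C³ = s³·A³.
  Combining: V·K⁻²·J⁻¹·F⁻¹·C³ = (kg·m²·s⁻³·A⁻¹) · K⁻² · (kg⁻¹·m⁻²·s²) · (kg·m²·s⁻⁴·A⁻²) · (s³·A³) = kg·m²·s⁻²·K⁻².
Both reduce to kg·m²·s⁻²·K⁻².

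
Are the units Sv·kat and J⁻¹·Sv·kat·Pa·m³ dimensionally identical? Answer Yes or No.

Left side:
  Sv = m²·s⁻².
  kat = s⁻¹·mol.
  Combining: Sv·kat = (m²·s⁻²) · (s⁻¹·mol) = m²·s⁻³·mol.
Right side:
  J = N·m (work = force × distance),
      = kg·m²·s⁻².
  So J⁻¹ = kg⁻¹·m⁻²·s².
  Sv = J/kg (equivalent dose = energy per mass),
      = m²·s⁻².
  kat = mol/s = s⁻¹·mol (catalytic activity).
  Pa = N/m² (pressure = force per area),
      = kg·m⁻¹·s⁻².
  Combining: J⁻¹·Sv·kat·Pa·m³ = (kg⁻¹·m⁻²·s²) · (m²·s⁻²) · (s⁻¹·mol) · (kg·m⁻¹·s⁻²) · m³ = m²·s⁻³·mol.
Both reduce to m²·s⁻³·mol.

Yes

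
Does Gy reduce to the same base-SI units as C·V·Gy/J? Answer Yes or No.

Left side:
  Gy = J/kg (absorbed dose = energy per mass),
      = m²·s⁻².
Right side:
  C = A·s = s·A (charge = current × time).
  V = W/A (potential = power per current),
      = kg·m²·s⁻³·A⁻¹.
  Gy = J/kg (absorbed dose = energy per mass),
      = m²·s⁻².
  J = N·m (work = force × distance),
      = kg·m²·s⁻².
  So J⁻¹ = kg⁻¹·m⁻²·s².
  Combining: C·V·Gy·J⁻¹ = (s·A) · (kg·m²·s⁻³·A⁻¹) · (m²·s⁻²) · (kg⁻¹·m⁻²·s²) = m²·s⁻².
Both reduce to m²·s⁻².

Yes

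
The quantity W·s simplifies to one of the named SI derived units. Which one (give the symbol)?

J

W = J/s (power = energy per time),
    = kg·m²·s⁻³.
Combining: W·s = (kg·m²·s⁻³) · s = kg·m²·s⁻².
kg·m²·s⁻² is the base-SI form of the joule.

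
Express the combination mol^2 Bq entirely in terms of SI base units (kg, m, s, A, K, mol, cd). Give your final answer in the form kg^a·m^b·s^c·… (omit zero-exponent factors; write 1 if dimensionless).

Bq = s⁻¹.
Combining: mol²·Bq = mol² · s⁻¹ = s⁻¹·mol².

s⁻¹·mol²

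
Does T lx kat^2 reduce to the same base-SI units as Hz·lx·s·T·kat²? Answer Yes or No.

Yes

Left side:
  T = Wb/m² (flux density = flux per area),
      = kg·s⁻²·A⁻¹.
  lx = lm/m² (illuminance = luminous flux per area),
      = m⁻²·cd.
  kat = mol/s = s⁻¹·mol (catalytic activity).
  So kat² = s⁻²·mol².
  Combining: T·lx·kat² = (kg·s⁻²·A⁻¹) · (m⁻²·cd) · (s⁻²·mol²) = kg·m⁻²·s⁻⁴·A⁻¹·mol²·cd.
Right side:
  Hz = 1/s = s⁻¹ (frequency is cycles per second).
  lx = lm/m² (illuminance = luminous flux per area),
      = m⁻²·cd.
  T = Wb/m² (flux density = flux per area),
      = kg·s⁻²·A⁻¹.
  kat = mol/s = s⁻¹·mol (catalytic activity).
  So kat² = s⁻²·mol².
  Combining: Hz·lx·s·T·kat² = s⁻¹ · (m⁻²·cd) · s · (kg·s⁻²·A⁻¹) · (s⁻²·mol²) = kg·m⁻²·s⁻⁴·A⁻¹·mol²·cd.
Both reduce to kg·m⁻²·s⁻⁴·A⁻¹·mol²·cd.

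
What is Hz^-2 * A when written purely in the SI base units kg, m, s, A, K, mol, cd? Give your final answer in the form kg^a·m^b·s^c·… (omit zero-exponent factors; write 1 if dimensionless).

s²·A

Hz = 1/s = s⁻¹ (frequency is cycles per second).
So Hz⁻² = s².
Combining: Hz⁻²·A = s² · A = s²·A.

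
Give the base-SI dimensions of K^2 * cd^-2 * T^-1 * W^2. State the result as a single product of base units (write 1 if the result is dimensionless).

T = Wb/m² (flux density = flux per area),
    = kg·s⁻²·A⁻¹.
So T⁻¹ = kg⁻¹·s²·A.
W = J/s (power = energy per time),
    = kg·m²·s⁻³.
So W² = kg²·m⁴·s⁻⁶.
Combining: K²·cd⁻²·T⁻¹·W² = K² · cd⁻² · (kg⁻¹·s²·A) · (kg²·m⁴·s⁻⁶) = kg·m⁴·s⁻⁴·A·K²·cd⁻².

kg·m⁴·s⁻⁴·A·K²·cd⁻²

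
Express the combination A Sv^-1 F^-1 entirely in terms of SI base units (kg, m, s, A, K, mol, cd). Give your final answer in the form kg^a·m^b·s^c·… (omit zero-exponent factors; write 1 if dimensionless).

Sv = J/kg (equivalent dose = energy per mass),
    = m²·s⁻².
So Sv⁻¹ = m⁻²·s².
F = C/V (capacitance = charge per voltage),
    = A·s/(kg·m²·s⁻³·A⁻¹) (substituting C and V),
    = kg⁻¹·m⁻²·s⁴·A².
So F⁻¹ = kg·m²·s⁻⁴·A⁻².
Combining: A·Sv⁻¹·F⁻¹ = A · (m⁻²·s²) · (kg·m²·s⁻⁴·A⁻²) = kg·s⁻²·A⁻¹.

kg·s⁻²·A⁻¹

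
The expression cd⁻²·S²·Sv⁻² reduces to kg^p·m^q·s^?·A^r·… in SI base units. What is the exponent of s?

10

S = 1/Ω (conductance is reciprocal resistance),
    = kg⁻¹·m⁻²·s³·A².
So S² = kg⁻²·m⁻⁴·s⁶·A⁴.
Sv = J/kg (equivalent dose = energy per mass),
    = m²·s⁻².
So Sv⁻² = m⁻⁴·s⁴.
Combining: cd⁻²·S²·Sv⁻² = cd⁻² · (kg⁻²·m⁻⁴·s⁶·A⁴) · (m⁻⁴·s⁴) = kg⁻²·m⁻⁸·s¹⁰·A⁴·cd⁻².
The exponent of s is 10.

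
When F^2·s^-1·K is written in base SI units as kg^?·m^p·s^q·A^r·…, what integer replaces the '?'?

F = C/V (capacitance = charge per voltage),
    = A·s/(kg·m²·s⁻³·A⁻¹) (substituting C and V),
    = kg⁻¹·m⁻²·s⁴·A².
So F² = kg⁻²·m⁻⁴·s⁸·A⁴.
Combining: F²·s⁻¹·K = (kg⁻²·m⁻⁴·s⁸·A⁴) · s⁻¹ · K = kg⁻²·m⁻⁴·s⁷·A⁴·K.
The exponent of kg is -2.

-2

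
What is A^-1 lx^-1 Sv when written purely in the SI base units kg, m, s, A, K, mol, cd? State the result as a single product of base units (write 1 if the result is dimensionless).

m⁴·s⁻²·A⁻¹·cd⁻¹

lx = m⁻²·cd.
So lx⁻¹ = m²·cd⁻¹.
Sv = m²·s⁻².
Combining: A⁻¹·lx⁻¹·Sv = A⁻¹ · (m²·cd⁻¹) · (m²·s⁻²) = m⁴·s⁻²·A⁻¹·cd⁻¹.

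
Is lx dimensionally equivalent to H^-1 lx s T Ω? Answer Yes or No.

No

Left side:
  lx = m⁻²·cd.
Right side:
  H = kg·m²·s⁻²·A⁻².
  So H⁻¹ = kg⁻¹·m⁻²·s²·A².
  lx = m⁻²·cd.
  T = kg·s⁻²·A⁻¹.
  Ω = kg·m²·s⁻³·A⁻².
  Combining: H⁻¹·lx·s·T·Ω = (kg⁻¹·m⁻²·s²·A²) · (m⁻²·cd) · s · (kg·s⁻²·A⁻¹) · (kg·m²·s⁻³·A⁻²) = kg·m⁻²·s⁻²·A⁻¹·cd.
Left is m⁻²·cd; right is kg·m⁻²·s⁻²·A⁻¹·cd — different.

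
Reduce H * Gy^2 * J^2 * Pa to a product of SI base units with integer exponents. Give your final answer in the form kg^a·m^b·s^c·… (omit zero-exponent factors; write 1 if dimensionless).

kg⁴·m⁹·s⁻¹²·A⁻²

H = kg·m²·s⁻²·A⁻².
Gy = m²·s⁻².
So Gy² = m⁴·s⁻⁴.
J = kg·m²·s⁻².
So J² = kg²·m⁴·s⁻⁴.
Pa = kg·m⁻¹·s⁻².
Combining: H·Gy²·J²·Pa = (kg·m²·s⁻²·A⁻²) · (m⁴·s⁻⁴) · (kg²·m⁴·s⁻⁴) · (kg·m⁻¹·s⁻²) = kg⁴·m⁹·s⁻¹²·A⁻².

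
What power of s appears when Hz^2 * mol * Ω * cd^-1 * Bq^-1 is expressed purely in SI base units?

Hz = 1/s = s⁻¹ (frequency is cycles per second).
So Hz² = s⁻².
Ω = V/A (resistance = voltage per current),
    = kg·m²·s⁻³·A⁻².
Bq = 1/s = s⁻¹ (activity is decays per second).
So Bq⁻¹ = s.
Combining: Hz²·mol·Ω·cd⁻¹·Bq⁻¹ = s⁻² · mol · (kg·m²·s⁻³·A⁻²) · cd⁻¹ · s = kg·m²·s⁻⁴·A⁻²·mol·cd⁻¹.
The exponent of s is -4.

-4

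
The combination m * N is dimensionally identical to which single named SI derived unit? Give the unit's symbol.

J

N = kg·m/s² = kg·m·s⁻² (force = mass × acceleration).
Combining: m·N = m · (kg·m·s⁻²) = kg·m²·s⁻².
kg·m²·s⁻² is the base-SI form of the joule.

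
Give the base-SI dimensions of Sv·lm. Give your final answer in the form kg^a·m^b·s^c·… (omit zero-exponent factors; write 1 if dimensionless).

m²·s⁻²·cd

Sv = m²·s⁻².
lm = cd.
Combining: Sv·lm = (m²·s⁻²) · cd = m²·s⁻²·cd.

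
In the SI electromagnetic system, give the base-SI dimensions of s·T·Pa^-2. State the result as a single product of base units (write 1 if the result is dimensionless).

T = Wb/m² (flux density = flux per area),
    = kg·s⁻²·A⁻¹.
Pa = N/m² (pressure = force per area),
    = kg·m⁻¹·s⁻².
So Pa⁻² = kg⁻²·m²·s⁴.
Combining: s·T·Pa⁻² = s · (kg·s⁻²·A⁻¹) · (kg⁻²·m²·s⁴) = kg⁻¹·m²·s³·A⁻¹.

kg⁻¹·m²·s³·A⁻¹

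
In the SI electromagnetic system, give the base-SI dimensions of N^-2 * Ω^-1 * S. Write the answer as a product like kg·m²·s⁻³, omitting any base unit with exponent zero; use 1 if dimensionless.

kg⁻⁴·m⁻⁶·s¹⁰·A⁴

N = kg·m/s² = kg·m·s⁻² (force = mass × acceleration).
So N⁻² = kg⁻²·m⁻²·s⁴.
Ω = V/A (resistance = voltage per current),
    = kg·m²·s⁻³·A⁻².
So Ω⁻¹ = kg⁻¹·m⁻²·s³·A².
S = 1/Ω (conductance is reciprocal resistance),
    = kg⁻¹·m⁻²·s³·A².
Combining: N⁻²·Ω⁻¹·S = (kg⁻²·m⁻²·s⁴) · (kg⁻¹·m⁻²·s³·A²) · (kg⁻¹·m⁻²·s³·A²) = kg⁻⁴·m⁻⁶·s¹⁰·A⁴.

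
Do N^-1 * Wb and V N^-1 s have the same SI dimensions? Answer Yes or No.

Left side:
  N = kg·m/s² = kg·m·s⁻² (force = mass × acceleration).
  So N⁻¹ = kg⁻¹·m⁻¹·s².
  Wb = V·s (flux: a volt is a weber per second),
      = kg·m²·s⁻²·A⁻¹.
  Combining: N⁻¹·Wb = (kg⁻¹·m⁻¹·s²) · (kg·m²·s⁻²·A⁻¹) = m·A⁻¹.
Right side:
  V = W/A (potential = power per current),
      = kg·m²·s⁻³·A⁻¹.
  N = kg·m/s² = kg·m·s⁻² (force = mass × acceleration).
  So N⁻¹ = kg⁻¹·m⁻¹·s².
  Combining: V·N⁻¹·s = (kg·m²·s⁻³·A⁻¹) · (kg⁻¹·m⁻¹·s²) · s = m·A⁻¹.
Both reduce to m·A⁻¹.

Yes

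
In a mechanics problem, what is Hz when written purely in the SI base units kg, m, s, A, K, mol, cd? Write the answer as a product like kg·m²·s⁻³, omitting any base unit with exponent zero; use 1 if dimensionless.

Hz = s⁻¹.

s⁻¹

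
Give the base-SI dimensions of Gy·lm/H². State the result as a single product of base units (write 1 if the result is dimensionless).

kg⁻²·m⁻²·s²·A⁴·cd

Gy = m²·s⁻².
H = kg·m²·s⁻²·A⁻².
So H⁻² = kg⁻²·m⁻⁴·s⁴·A⁴.
lm = cd.
Combining: Gy·H⁻²·lm = (m²·s⁻²) · (kg⁻²·m⁻⁴·s⁴·A⁴) · cd = kg⁻²·m⁻²·s²·A⁴·cd.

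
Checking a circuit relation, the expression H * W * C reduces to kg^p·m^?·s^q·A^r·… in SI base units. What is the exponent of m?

4

H = kg·m²·s⁻²·A⁻².
W = kg·m²·s⁻³.
C = s·A.
Combining: H·W·C = (kg·m²·s⁻²·A⁻²) · (kg·m²·s⁻³) · (s·A) = kg²·m⁴·s⁻⁴·A⁻¹.
The exponent of m is 4.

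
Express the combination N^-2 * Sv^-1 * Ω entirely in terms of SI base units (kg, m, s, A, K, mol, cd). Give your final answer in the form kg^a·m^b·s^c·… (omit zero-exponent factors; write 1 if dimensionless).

N = kg·m·s⁻².
So N⁻² = kg⁻²·m⁻²·s⁴.
Sv = m²·s⁻².
So Sv⁻¹ = m⁻²·s².
Ω = kg·m²·s⁻³·A⁻².
Combining: N⁻²·Sv⁻¹·Ω = (kg⁻²·m⁻²·s⁴) · (m⁻²·s²) · (kg·m²·s⁻³·A⁻²) = kg⁻¹·m⁻²·s³·A⁻².

kg⁻¹·m⁻²·s³·A⁻²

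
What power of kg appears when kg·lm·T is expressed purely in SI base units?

2

lm = cd.
T = kg·s⁻²·A⁻¹.
Combining: kg·lm·T = kg · cd · (kg·s⁻²·A⁻¹) = kg²·s⁻²·A⁻¹·cd.
The exponent of kg is 2.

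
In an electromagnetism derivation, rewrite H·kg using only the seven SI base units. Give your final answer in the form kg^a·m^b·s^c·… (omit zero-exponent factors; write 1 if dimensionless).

H = Wb/A (inductance = flux per current),
    = kg·m²·s⁻²·A⁻².
Combining: H·kg = (kg·m²·s⁻²·A⁻²) · kg = kg²·m²·s⁻²·A⁻².

kg²·m²·s⁻²·A⁻²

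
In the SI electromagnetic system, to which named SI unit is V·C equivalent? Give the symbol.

V = kg·m²·s⁻³·A⁻¹.
C = s·A.
Combining: V·C = (kg·m²·s⁻³·A⁻¹) · (s·A) = kg·m²·s⁻².
kg·m²·s⁻² is the base-SI form of the joule.

J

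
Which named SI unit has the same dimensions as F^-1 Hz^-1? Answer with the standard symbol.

F = kg⁻¹·m⁻²·s⁴·A².
So F⁻¹ = kg·m²·s⁻⁴·A⁻².
Hz = s⁻¹.
So Hz⁻¹ = s.
Combining: F⁻¹·Hz⁻¹ = (kg·m²·s⁻⁴·A⁻²) · s = kg·m²·s⁻³·A⁻².
kg·m²·s⁻³·A⁻² is the base-SI form of the ohm.

Ω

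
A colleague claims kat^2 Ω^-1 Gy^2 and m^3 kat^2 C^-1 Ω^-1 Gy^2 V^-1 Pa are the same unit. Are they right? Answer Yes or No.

Left side:
  kat = mol/s = s⁻¹·mol (catalytic activity).
  So kat² = s⁻²·mol².
  Ω = V/A (resistance = voltage per current),
      = kg·m²·s⁻³·A⁻².
  So Ω⁻¹ = kg⁻¹·m⁻²·s³·A².
  Gy = J/kg (absorbed dose = energy per mass),
      = m²·s⁻².
  So Gy² = m⁴·s⁻⁴.
  Combining: kat²·Ω⁻¹·Gy² = (s⁻²·mol²) · (kg⁻¹·m⁻²·s³·A²) · (m⁴·s⁻⁴) = kg⁻¹·m²·s⁻³·A²·mol².
Right side:
  kat = mol/s = s⁻¹·mol (catalytic activity).
  So kat² = s⁻²·mol².
  C = A·s = s·A (charge = current × time).
  So C⁻¹ = s⁻¹·A⁻¹.
  Ω = V/A (resistance = voltage per current),
      = kg·m²·s⁻³·A⁻².
  So Ω⁻¹ = kg⁻¹·m⁻²·s³·A².
  Gy = J/kg (absorbed dose = energy per mass),
      = m²·s⁻².
  So Gy² = m⁴·s⁻⁴.
  V = W/A (potential = power per current),
      = kg·m²·s⁻³·A⁻¹.
  So V⁻¹ = kg⁻¹·m⁻²·s³·A.
  Pa = N/m² (pressure = force per area),
      = kg·m⁻¹·s⁻².
  Combining: m³·kat²·C⁻¹·Ω⁻¹·Gy²·V⁻¹·Pa = m³ · (s⁻²·mol²) · (s⁻¹·A⁻¹) · (kg⁻¹·m⁻²·s³·A²) · (m⁴·s⁻⁴) · (kg⁻¹·m⁻²·s³·A) · (kg·m⁻¹·s⁻²) = kg⁻¹·m²·s⁻³·A²·mol².
Both reduce to kg⁻¹·m²·s⁻³·A²·mol².

Yes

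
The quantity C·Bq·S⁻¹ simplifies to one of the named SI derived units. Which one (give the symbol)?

V

C = A·s = s·A (charge = current × time).
Bq = 1/s = s⁻¹ (activity is decays per second).
S = 1/Ω (conductance is reciprocal resistance),
    = kg⁻¹·m⁻²·s³·A².
So S⁻¹ = kg·m²·s⁻³·A⁻².
Combining: C·Bq·S⁻¹ = (s·A) · s⁻¹ · (kg·m²·s⁻³·A⁻²) = kg·m²·s⁻³·A⁻¹.
kg·m²·s⁻³·A⁻¹ is the base-SI form of the volt.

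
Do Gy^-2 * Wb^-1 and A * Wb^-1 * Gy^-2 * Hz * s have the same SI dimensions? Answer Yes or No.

Left side:
  Gy = m²·s⁻².
  So Gy⁻² = m⁻⁴·s⁴.
  Wb = kg·m²·s⁻²·A⁻¹.
  So Wb⁻¹ = kg⁻¹·m⁻²·s²·A.
  Combining: Gy⁻²·Wb⁻¹ = (m⁻⁴·s⁴) · (kg⁻¹·m⁻²·s²·A) = kg⁻¹·m⁻⁶·s⁶·A.
Right side:
  Wb = V·s (flux: a volt is a weber per second),
      = kg·m²·s⁻²·A⁻¹.
  So Wb⁻¹ = kg⁻¹·m⁻²·s²·A.
  Gy = J/kg (absorbed dose = energy per mass),
      = m²·s⁻².
  So Gy⁻² = m⁻⁴·s⁴.
  Hz = 1/s = s⁻¹ (frequency is cycles per second).
  Combining: A·Wb⁻¹·Gy⁻²·Hz·s = A · (kg⁻¹·m⁻²·s²·A) · (m⁻⁴·s⁴) · s⁻¹ · s = kg⁻¹·m⁻⁶·s⁶·A².
Left is kg⁻¹·m⁻⁶·s⁶·A; right is kg⁻¹·m⁻⁶·s⁶·A² — different.

No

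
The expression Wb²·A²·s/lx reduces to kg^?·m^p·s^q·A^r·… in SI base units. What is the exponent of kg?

lx = lm/m² (illuminance = luminous flux per area),
    = m⁻²·cd.
So lx⁻¹ = m²·cd⁻¹.
Wb = V·s (flux: a volt is a weber per second),
    = kg·m²·s⁻²·A⁻¹.
So Wb² = kg²·m⁴·s⁻⁴·A⁻².
Combining: lx⁻¹·Wb²·A²·s = (m²·cd⁻¹) · (kg²·m⁴·s⁻⁴·A⁻²) · A² · s = kg²·m⁶·s⁻³·cd⁻¹.
The exponent of kg is 2.

2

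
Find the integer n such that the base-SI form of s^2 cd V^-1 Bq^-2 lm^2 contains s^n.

V = kg·m²·s⁻³·A⁻¹.
So V⁻¹ = kg⁻¹·m⁻²·s³·A.
Bq = s⁻¹.
So Bq⁻² = s².
lm = cd.
So lm² = cd².
Combining: s²·cd·V⁻¹·Bq⁻²·lm² = s² · cd · (kg⁻¹·m⁻²·s³·A) · s² · cd² = kg⁻¹·m⁻²·s⁷·A·cd³.
The exponent of s is 7.

7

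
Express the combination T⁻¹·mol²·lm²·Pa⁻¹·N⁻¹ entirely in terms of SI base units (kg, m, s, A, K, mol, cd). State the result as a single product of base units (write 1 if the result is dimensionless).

T = Wb/m² (flux density = flux per area),
    = kg·s⁻²·A⁻¹.
So T⁻¹ = kg⁻¹·s²·A.
lm = cd·sr = cd (luminous flux; sr is dimensionless).
So lm² = cd².
Pa = N/m² (pressure = force per area),
    = kg·m⁻¹·s⁻².
So Pa⁻¹ = kg⁻¹·m·s².
N = kg·m/s² = kg·m·s⁻² (force = mass × acceleration).
So N⁻¹ = kg⁻¹·m⁻¹·s².
Combining: T⁻¹·mol²·lm²·Pa⁻¹·N⁻¹ = (kg⁻¹·s²·A) · mol² · cd² · (kg⁻¹·m·s²) · (kg⁻¹·m⁻¹·s²) = kg⁻³·s⁶·A·mol²·cd².

kg⁻³·s⁶·A·mol²·cd²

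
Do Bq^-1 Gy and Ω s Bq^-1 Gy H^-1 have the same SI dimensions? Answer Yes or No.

Yes

Left side:
  Bq = 1/s = s⁻¹ (activity is decays per second).
  So Bq⁻¹ = s.
  Gy = J/kg (absorbed dose = energy per mass),
      = m²·s⁻².
  Combining: Bq⁻¹·Gy = s · (m²·s⁻²) = m²·s⁻¹.
Right side:
  Ω = kg·m²·s⁻³·A⁻².
  Bq = s⁻¹.
  So Bq⁻¹ = s.
  Gy = m²·s⁻².
  H = kg·m²·s⁻²·A⁻².
  So H⁻¹ = kg⁻¹·m⁻²·s²·A².
  Combining: Ω·s·Bq⁻¹·Gy·H⁻¹ = (kg·m²·s⁻³·A⁻²) · s · s · (m²·s⁻²) · (kg⁻¹·m⁻²·s²·A²) = m²·s⁻¹.
Both reduce to m²·s⁻¹.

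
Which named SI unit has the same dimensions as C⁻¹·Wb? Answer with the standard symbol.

C = s·A.
So C⁻¹ = s⁻¹·A⁻¹.
Wb = kg·m²·s⁻²·A⁻¹.
Combining: C⁻¹·Wb = (s⁻¹·A⁻¹) · (kg·m²·s⁻²·A⁻¹) = kg·m²·s⁻³·A⁻².
kg·m²·s⁻³·A⁻² is the base-SI form of the ohm.

Ω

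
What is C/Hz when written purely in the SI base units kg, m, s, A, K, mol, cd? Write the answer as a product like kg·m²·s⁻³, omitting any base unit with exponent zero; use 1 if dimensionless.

Hz = s⁻¹.
So Hz⁻¹ = s.
C = s·A.
Combining: Hz⁻¹·C = s · (s·A) = s²·A.

s²·A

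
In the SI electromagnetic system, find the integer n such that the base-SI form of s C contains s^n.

C = A·s = s·A (charge = current × time).
Combining: s·C = s · (s·A) = s²·A.
The exponent of s is 2.

2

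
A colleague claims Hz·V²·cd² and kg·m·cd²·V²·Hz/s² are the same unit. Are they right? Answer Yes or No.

No

Left side:
  Hz = 1/s = s⁻¹ (frequency is cycles per second).
  V = W/A (potential = power per current),
      = kg·m²·s⁻³·A⁻¹.
  So V² = kg²·m⁴·s⁻⁶·A⁻².
  Combining: Hz·V²·cd² = s⁻¹ · (kg²·m⁴·s⁻⁶·A⁻²) · cd² = kg²·m⁴·s⁻⁷·A⁻²·cd².
Right side:
  V = kg·m²·s⁻³·A⁻¹.
  So V² = kg²·m⁴·s⁻⁶·A⁻².
  Hz = s⁻¹.
  Combining: s⁻²·kg·m·cd²·V²·Hz = s⁻² · kg · m · cd² · (kg²·m⁴·s⁻⁶·A⁻²) · s⁻¹ = kg³·m⁵·s⁻⁹·A⁻²·cd².
Left is kg²·m⁴·s⁻⁷·A⁻²·cd²; right is kg³·m⁵·s⁻⁹·A⁻²·cd² — different.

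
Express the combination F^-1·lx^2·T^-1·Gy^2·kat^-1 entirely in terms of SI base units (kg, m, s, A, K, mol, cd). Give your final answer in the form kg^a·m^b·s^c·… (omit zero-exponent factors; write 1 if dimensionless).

F = C/V (capacitance = charge per voltage),
    = A·s/(kg·m²·s⁻³·A⁻¹) (substituting C and V),
    = kg⁻¹·m⁻²·s⁴·A².
So F⁻¹ = kg·m²·s⁻⁴·A⁻².
lx = lm/m² (illuminance = luminous flux per area),
    = m⁻²·cd.
So lx² = m⁻⁴·cd².
T = Wb/m² (flux density = flux per area),
    = kg·s⁻²·A⁻¹.
So T⁻¹ = kg⁻¹·s²·A.
Gy = J/kg (absorbed dose = energy per mass),
    = m²·s⁻².
So Gy² = m⁴·s⁻⁴.
kat = mol/s = s⁻¹·mol (catalytic activity).
So kat⁻¹ = s·mol⁻¹.
Combining: F⁻¹·lx²·T⁻¹·Gy²·kat⁻¹ = (kg·m²·s⁻⁴·A⁻²) · (m⁻⁴·cd²) · (kg⁻¹·s²·A) · (m⁴·s⁻⁴) · (s·mol⁻¹) = m²·s⁻⁵·A⁻¹·mol⁻¹·cd².

m²·s⁻⁵·A⁻¹·mol⁻¹·cd²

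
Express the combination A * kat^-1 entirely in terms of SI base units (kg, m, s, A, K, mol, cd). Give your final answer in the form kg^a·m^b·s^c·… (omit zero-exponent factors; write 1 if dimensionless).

kat = mol/s = s⁻¹·mol (catalytic activity).
So kat⁻¹ = s·mol⁻¹.
Combining: A·kat⁻¹ = A · (s·mol⁻¹) = s·A·mol⁻¹.

s·A·mol⁻¹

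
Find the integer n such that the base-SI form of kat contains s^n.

-1

kat = mol/s = s⁻¹·mol (catalytic activity).
The exponent of s is -1.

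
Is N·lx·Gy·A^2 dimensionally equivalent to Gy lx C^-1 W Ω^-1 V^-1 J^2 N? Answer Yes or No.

No

Left side:
  N = kg·m/s² = kg·m·s⁻² (force = mass × acceleration).
  lx = lm/m² (illuminance = luminous flux per area),
      = m⁻²·cd.
  Gy = J/kg (absorbed dose = energy per mass),
      = m²·s⁻².
  Combining: N·lx·Gy·A² = (kg·m·s⁻²) · (m⁻²·cd) · (m²·s⁻²) · A² = kg·m·s⁻⁴·A²·cd.
Right side:
  Gy = J/kg (absorbed dose = energy per mass),
      = m²·s⁻².
  lx = lm/m² (illuminance = luminous flux per area),
      = m⁻²·cd.
  C = A·s = s·A (charge = current × time).
  So C⁻¹ = s⁻¹·A⁻¹.
  W = J/s (power = energy per time),
      = kg·m²·s⁻³.
  Ω = V/A (resistance = voltage per current),
      = kg·m²·s⁻³·A⁻².
  So Ω⁻¹ = kg⁻¹·m⁻²·s³·A².
  V = W/A (potential = power per current),
      = kg·m²·s⁻³·A⁻¹.
  So V⁻¹ = kg⁻¹·m⁻²·s³·A.
  J = N·m (work = force × distance),
      = kg·m²·s⁻².
  So J² = kg²·m⁴·s⁻⁴.
  N = kg·m/s² = kg·m·s⁻² (force = mass × acceleration).
  Combining: Gy·lx·C⁻¹·W·Ω⁻¹·V⁻¹·J²·N = (m²·s⁻²) · (m⁻²·cd) · (s⁻¹·A⁻¹) · (kg·m²·s⁻³) · (kg⁻¹·m⁻²·s³·A²) · (kg⁻¹·m⁻²·s³·A) · (kg²·m⁴·s⁻⁴) · (kg·m·s⁻²) = kg²·m³·s⁻⁶·A²·cd.
Left is kg·m·s⁻⁴·A²·cd; right is kg²·m³·s⁻⁶·A²·cd — different.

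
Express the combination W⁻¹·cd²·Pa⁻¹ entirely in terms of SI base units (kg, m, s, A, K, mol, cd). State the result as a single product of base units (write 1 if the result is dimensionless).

kg⁻²·m⁻¹·s⁵·cd²

W = kg·m²·s⁻³.
So W⁻¹ = kg⁻¹·m⁻²·s³.
Pa = kg·m⁻¹·s⁻².
So Pa⁻¹ = kg⁻¹·m·s².
Combining: W⁻¹·cd²·Pa⁻¹ = (kg⁻¹·m⁻²·s³) · cd² · (kg⁻¹·m·s²) = kg⁻²·m⁻¹·s⁵·cd².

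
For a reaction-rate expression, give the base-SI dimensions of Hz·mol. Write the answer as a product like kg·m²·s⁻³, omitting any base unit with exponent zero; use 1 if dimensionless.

Hz = 1/s = s⁻¹ (frequency is cycles per second).
Combining: Hz·mol = s⁻¹ · mol = s⁻¹·mol.

s⁻¹·mol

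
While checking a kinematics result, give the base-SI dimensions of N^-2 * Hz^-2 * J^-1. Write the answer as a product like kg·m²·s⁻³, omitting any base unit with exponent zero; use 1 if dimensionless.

kg⁻³·m⁻⁴·s⁸

N = kg·m/s² = kg·m·s⁻² (force = mass × acceleration).
So N⁻² = kg⁻²·m⁻²·s⁴.
Hz = 1/s = s⁻¹ (frequency is cycles per second).
So Hz⁻² = s².
J = N·m (work = force × distance),
    = kg·m²·s⁻².
So J⁻¹ = kg⁻¹·m⁻²·s².
Combining: N⁻²·Hz⁻²·J⁻¹ = (kg⁻²·m⁻²·s⁴) · s² · (kg⁻¹·m⁻²·s²) = kg⁻³·m⁻⁴·s⁸.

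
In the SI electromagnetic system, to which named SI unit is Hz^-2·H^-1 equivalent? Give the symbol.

F

Hz = 1/s = s⁻¹ (frequency is cycles per second).
So Hz⁻² = s².
H = Wb/A (inductance = flux per current),
    = kg·m²·s⁻²·A⁻².
So H⁻¹ = kg⁻¹·m⁻²·s²·A².
Combining: Hz⁻²·H⁻¹ = s² · (kg⁻¹·m⁻²·s²·A²) = kg⁻¹·m⁻²·s⁴·A².
kg⁻¹·m⁻²·s⁴·A² is the base-SI form of the farad.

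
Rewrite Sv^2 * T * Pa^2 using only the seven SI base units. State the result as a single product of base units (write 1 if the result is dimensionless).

Sv = m²·s⁻².
So Sv² = m⁴·s⁻⁴.
T = kg·s⁻²·A⁻¹.
Pa = kg·m⁻¹·s⁻².
So Pa² = kg²·m⁻²·s⁻⁴.
Combining: Sv²·T·Pa² = (m⁴·s⁻⁴) · (kg·s⁻²·A⁻¹) · (kg²·m⁻²·s⁻⁴) = kg³·m²·s⁻¹⁰·A⁻¹.

kg³·m²·s⁻¹⁰·A⁻¹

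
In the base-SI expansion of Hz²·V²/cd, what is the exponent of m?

4

Hz = 1/s = s⁻¹ (frequency is cycles per second).
So Hz² = s⁻².
V = W/A (potential = power per current),
    = kg·m²·s⁻³·A⁻¹.
So V² = kg²·m⁴·s⁻⁶·A⁻².
Combining: cd⁻¹·Hz²·V² = cd⁻¹ · s⁻² · (kg²·m⁴·s⁻⁶·A⁻²) = kg²·m⁴·s⁻⁸·A⁻²·cd⁻¹.
The exponent of m is 4.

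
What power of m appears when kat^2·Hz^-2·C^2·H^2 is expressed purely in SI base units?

4

kat = mol/s = s⁻¹·mol (catalytic activity).
So kat² = s⁻²·mol².
Hz = 1/s = s⁻¹ (frequency is cycles per second).
So Hz⁻² = s².
C = A·s = s·A (charge = current × time).
So C² = s²·A².
H = Wb/A (inductance = flux per current),
    = kg·m²·s⁻²·A⁻².
So H² = kg²·m⁴·s⁻⁴·A⁻⁴.
Combining: kat²·Hz⁻²·C²·H² = (s⁻²·mol²) · s² · (s²·A²) · (kg²·m⁴·s⁻⁴·A⁻⁴) = kg²·m⁴·s⁻²·A⁻²·mol².
The exponent of m is 4.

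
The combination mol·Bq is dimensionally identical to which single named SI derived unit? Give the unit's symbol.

Bq = 1/s = s⁻¹ (activity is decays per second).
Combining: mol·Bq = mol · s⁻¹ = s⁻¹·mol.
s⁻¹·mol is the base-SI form of the katal.

kat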